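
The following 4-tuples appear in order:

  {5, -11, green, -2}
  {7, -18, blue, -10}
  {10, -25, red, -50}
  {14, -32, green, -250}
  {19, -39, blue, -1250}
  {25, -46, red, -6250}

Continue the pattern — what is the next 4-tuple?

{32, -53, green, -31250}

First slot: differences are 2, 3, 4, … (increasing by 1 each time), so 5, 7, 10, 14, 19, 25 → 32.
Second slot goes -11, -18, -25, -32, -39, -46 → -53 (−7 each step).
Colour: repeats green → blue → red; green, blue, red, green, blue, red → green.
Fourth slot — ×5 each step: -2, -10, -50, -250, -1250, -6250 → -31250.
Combining the parts gives {32, -53, green, -31250}.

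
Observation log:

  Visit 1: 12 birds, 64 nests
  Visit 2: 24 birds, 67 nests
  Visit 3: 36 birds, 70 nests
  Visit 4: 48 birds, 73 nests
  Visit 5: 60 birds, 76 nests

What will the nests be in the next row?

Nests: 64, 67, 70, 73, 76 → 79 (+3 each step).

79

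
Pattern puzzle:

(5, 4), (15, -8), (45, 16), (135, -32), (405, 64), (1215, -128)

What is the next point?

(3645, 256)

First value: 5, 15, 45, 135, 405, 1215 → 3645 (×3 each step).
Second value goes 4, -8, 16, -32, 64, -128 → 256 (×(-2) each step).
Combining the parts gives (3645, 256).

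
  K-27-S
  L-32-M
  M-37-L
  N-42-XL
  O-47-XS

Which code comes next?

For the letter, letters move forward 1 place in the alphabet: K, L, M, N, O → P.
Second component: +5 each step; 27, 32, 37, 42, 47 → 52.
Size: runs through clothing sizes XS→XL, so S, M, L, XL, XS → S.
Putting it together: P-52-S.

P-52-S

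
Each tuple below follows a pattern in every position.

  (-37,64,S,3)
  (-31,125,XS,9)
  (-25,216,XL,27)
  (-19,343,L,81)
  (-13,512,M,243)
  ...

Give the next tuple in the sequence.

(-7,729,S,729)

First part — +6 each step: -37, -31, -25, -19, -13 → -7.
For the second part, perfect cubes: 4³, 5³, 6³, …: 64, 125, 216, 343, 512 → 729.
Size — runs backward through clothing sizes XS→XL: S, XS, XL, L, M → S.
Fourth part: 3, 9, 27, 81, 243 → 729 (×3 each step).
So the next tuple is (-7,729,S,729).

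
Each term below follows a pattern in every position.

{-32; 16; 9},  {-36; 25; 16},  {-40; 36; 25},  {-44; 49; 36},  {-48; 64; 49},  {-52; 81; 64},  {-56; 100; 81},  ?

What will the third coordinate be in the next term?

Third coordinate — perfect squares: 3², 4², 5², …: 9, 16, 25, 36, 49, 64, 81 → 100.

100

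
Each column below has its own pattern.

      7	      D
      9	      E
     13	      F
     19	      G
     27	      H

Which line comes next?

37  I

First component: differences are 2, 4, 6, … (increasing by 2 each time), so 7, 9, 13, 19, 27 → 37.
Letter: letters move forward 1 place in the alphabet, so D, E, F, G, H → I.
So the next line is 37  I.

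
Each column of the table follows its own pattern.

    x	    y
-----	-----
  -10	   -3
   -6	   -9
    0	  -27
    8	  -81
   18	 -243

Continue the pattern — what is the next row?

30  -729

Column x goes -10, -6, 0, 8, 18 → 30 (differences are 4, 6, 8, … (increasing by 2 each time)).
Column y: -3, -9, -27, -81, -243 → -729 (×3 each step).
Putting it together: 30  -729.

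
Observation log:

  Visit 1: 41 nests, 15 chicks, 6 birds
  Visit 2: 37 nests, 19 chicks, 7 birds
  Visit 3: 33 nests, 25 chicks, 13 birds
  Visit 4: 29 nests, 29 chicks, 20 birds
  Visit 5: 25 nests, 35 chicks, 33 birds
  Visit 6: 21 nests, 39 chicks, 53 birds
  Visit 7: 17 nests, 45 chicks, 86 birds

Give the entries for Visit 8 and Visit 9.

13 nests, 49 chicks, 139 birds; 9 nests, 55 chicks, 225 birds

Nests: −4 each step, so 41, 37, 33, 29, 25, 21, 17 → 13 → 9.
Chicks: alternating steps +4, +6, +4, +6, …, so 15, 19, 25, 29, 35, 39, 45 → 49 → 55.
Birds — each term is the sum of the two before it: 6, 7, 13, 20, 33, 53, 86 → 139 → 225.
So the next two rows are 13 nests, 49 chicks, 139 birds and 9 nests, 55 chicks, 225 birds.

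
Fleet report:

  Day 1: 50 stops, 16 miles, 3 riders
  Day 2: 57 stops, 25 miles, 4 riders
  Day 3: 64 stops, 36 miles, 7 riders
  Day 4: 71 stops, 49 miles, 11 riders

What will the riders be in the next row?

18

Riders: 3, 4, 7, 11 → 18 (each term is the sum of the two before it).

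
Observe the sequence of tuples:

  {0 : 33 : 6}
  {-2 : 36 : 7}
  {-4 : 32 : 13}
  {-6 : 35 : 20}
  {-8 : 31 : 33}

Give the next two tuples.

First part goes 0, -2, -4, -6, -8 → -10 → -12 (−2 each step).
Second part — alternating steps +3, −4, +3, −4, …: 33, 36, 32, 35, 31 → 34 → 30.
Third part: 6, 7, 13, 20, 33 → 53 → 86 (each term is the sum of the two before it).
So the next two tuples are {-10 : 34 : 53} and {-12 : 30 : 86}.

{-10 : 34 : 53}, {-12 : 30 : 86}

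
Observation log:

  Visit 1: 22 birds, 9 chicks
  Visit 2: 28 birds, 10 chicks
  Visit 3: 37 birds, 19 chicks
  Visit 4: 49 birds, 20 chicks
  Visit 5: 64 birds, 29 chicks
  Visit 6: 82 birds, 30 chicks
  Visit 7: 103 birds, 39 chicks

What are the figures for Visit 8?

For the birds, differences are 6, 9, 12, … (increasing by 3 each time): 22, 28, 37, 49, 64, 82, 103 → 127.
Chicks: 9, 10, 19, 20, 29, 30, 39 → 40 (alternating steps +1, +9, +1, +9, …).
Putting it together: 127 birds, 40 chicks.

127 birds, 40 chicks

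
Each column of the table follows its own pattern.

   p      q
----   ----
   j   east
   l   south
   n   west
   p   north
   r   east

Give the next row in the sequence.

t  south

Column p: j, l, n, p, r → t (letters move forward 2 places in the alphabet).
Column q: east, south, west, north, east → south (repeats east → south → west → north).
So the next row is t  south.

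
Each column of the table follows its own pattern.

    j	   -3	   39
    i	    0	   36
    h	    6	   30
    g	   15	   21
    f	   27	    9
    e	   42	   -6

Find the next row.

Letter: letters move back 1 place in the alphabet; j, i, h, g, f, e → d.
For the second component, differences are 3, 6, 9, … (increasing by 3 each time): -3, 0, 6, 15, 27, 42 → 60.
Third component: together with the second component always sums to 36, so 39, 36, 30, 21, 9, -6 → -24.
So the next row is d  60  -24.

d  60  -24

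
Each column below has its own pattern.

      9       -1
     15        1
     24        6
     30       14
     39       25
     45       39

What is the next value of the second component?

First component — alternating steps +6, +9, +6, +9, …: 9, 15, 24, 30, 39, 45 → 54.
Second component goes -1, 1, 6, 14, 25, 39 → 56 (differences are 2, 5, 8, … (increasing by 3 each time)).

56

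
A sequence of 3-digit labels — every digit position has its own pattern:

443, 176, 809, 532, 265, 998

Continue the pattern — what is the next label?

First digit: −3 each step, mod 10, so 4, 1, 8, 5, 2, 9 → 6.
Second digit: 4, 7, 0, 3, 6, 9 → 2 (+3 each step, mod 10).
Third digit — +3 each step, mod 10: 3, 6, 9, 2, 5, 8 → 1.
So the next label is 621.

621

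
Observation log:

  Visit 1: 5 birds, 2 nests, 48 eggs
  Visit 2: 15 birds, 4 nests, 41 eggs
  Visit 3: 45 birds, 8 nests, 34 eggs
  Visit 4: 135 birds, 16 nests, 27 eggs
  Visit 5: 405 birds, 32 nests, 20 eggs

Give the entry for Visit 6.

Birds — ×3 each step: 5, 15, 45, 135, 405 → 1215.
Nests: ×2 each step; 2, 4, 8, 16, 32 → 64.
For the eggs, −7 each step: 48, 41, 34, 27, 20 → 13.
So the next line is 1215 birds, 64 nests, 13 eggs.

1215 birds, 64 nests, 13 eggs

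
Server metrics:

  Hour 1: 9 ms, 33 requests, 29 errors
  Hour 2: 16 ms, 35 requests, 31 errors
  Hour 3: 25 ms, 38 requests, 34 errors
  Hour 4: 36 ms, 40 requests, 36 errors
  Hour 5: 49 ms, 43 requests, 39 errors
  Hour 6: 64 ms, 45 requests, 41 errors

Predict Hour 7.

81 ms, 48 requests, 44 errors

Ms: perfect squares: 3², 4², 5², …; 9, 16, 25, 36, 49, 64 → 81.
Requests — alternating steps +2, +3, +2, +3, …: 33, 35, 38, 40, 43, 45 → 48.
Errors: always 4 less than the requests, so 29, 31, 34, 36, 39, 41 → 44.
Putting it together: 81 ms, 48 requests, 44 errors.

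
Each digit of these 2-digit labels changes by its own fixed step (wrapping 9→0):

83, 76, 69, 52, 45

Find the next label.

First digit — −1 each step, mod 10: 8, 7, 6, 5, 4 → 3.
Second digit: +3 each step, mod 10; 3, 6, 9, 2, 5 → 8.
Putting it together: 38.

38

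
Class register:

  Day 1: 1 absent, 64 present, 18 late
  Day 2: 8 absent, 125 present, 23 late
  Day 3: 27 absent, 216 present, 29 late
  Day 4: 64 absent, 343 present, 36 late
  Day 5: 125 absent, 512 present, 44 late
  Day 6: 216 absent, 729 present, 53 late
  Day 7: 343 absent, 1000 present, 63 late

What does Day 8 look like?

512 absent, 1331 present, 74 late

Absent: 1, 8, 27, 64, 125, 216, 343 → 512 (perfect cubes: 1³, 2³, 3³, …).
Present: perfect cubes: 4³, 5³, 6³, …; 64, 125, 216, 343, 512, 729, 1000 → 1331.
Late goes 18, 23, 29, 36, 44, 53, 63 → 74 (differences are 5, 6, 7, … (increasing by 1 each time)).
Putting it together: 512 absent, 1331 present, 74 late.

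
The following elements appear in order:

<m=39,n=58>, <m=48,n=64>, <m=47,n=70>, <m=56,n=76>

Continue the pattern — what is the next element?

<m=55,n=82>

For the m, alternating steps +9, −1, +9, −1, …: 39, 48, 47, 56 → 55.
For the n, +6 each step: 58, 64, 70, 76 → 82.
Putting it together: <m=55,n=82>.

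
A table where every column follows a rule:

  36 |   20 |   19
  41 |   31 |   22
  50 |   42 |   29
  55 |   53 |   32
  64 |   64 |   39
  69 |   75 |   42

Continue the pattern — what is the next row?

78  86  49

First component — alternating steps +5, +9, +5, +9, …: 36, 41, 50, 55, 64, 69 → 78.
Second component: 20, 31, 42, 53, 64, 75 → 86 (+11 each step).
Third component: 19, 22, 29, 32, 39, 42 → 49 (alternating steps +3, +7, +3, +7, …).
Combining the parts gives 78  86  49.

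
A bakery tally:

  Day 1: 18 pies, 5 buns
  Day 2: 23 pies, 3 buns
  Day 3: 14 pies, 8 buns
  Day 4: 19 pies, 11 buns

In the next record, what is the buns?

Buns goes 5, 3, 8, 11 → 19 (each term is the sum of the two before it).

19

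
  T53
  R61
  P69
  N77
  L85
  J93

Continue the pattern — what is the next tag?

H101

Letter goes T, R, P, N, L, J → H (letters move back 2 places in the alphabet).
Second component — +8 each step: 53, 61, 69, 77, 85, 93 → 101.
Putting it together: H101.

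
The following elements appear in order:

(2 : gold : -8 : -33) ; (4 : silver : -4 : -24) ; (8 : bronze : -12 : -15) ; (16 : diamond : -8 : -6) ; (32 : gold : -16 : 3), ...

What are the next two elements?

(64 : silver : -12 : 12), (128 : bronze : -20 : 21)

First value goes 2, 4, 8, 16, 32 → 64 → 128 (×2 each step).
Rank: repeats gold → silver → bronze → diamond, so gold, silver, bronze, diamond, gold → silver → bronze.
Third value — alternating steps +4, −8, +4, −8, …: -8, -4, -12, -8, -16 → -12 → -20.
Fourth value: +9 each step, so -33, -24, -15, -6, 3 → 12 → 21.
Putting the parts together: (64 : silver : -12 : 12) and then (128 : bronze : -20 : 21).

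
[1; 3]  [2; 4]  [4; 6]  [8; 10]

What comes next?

[16; 18]

For the first part, ×2 each step: 1, 2, 4, 8 → 16.
Second part: always 2 more than the first part; 3, 4, 6, 10 → 18.
Combining the parts gives [16; 18].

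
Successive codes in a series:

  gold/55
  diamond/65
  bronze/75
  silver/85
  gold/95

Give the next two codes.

diamond/105 then bronze/115

Rank: repeats gold → diamond → bronze → silver; gold, diamond, bronze, silver, gold → diamond → bronze.
Second component — +10 each step: 55, 65, 75, 85, 95 → 105 → 115.
Putting the parts together: diamond/105 and then bronze/115.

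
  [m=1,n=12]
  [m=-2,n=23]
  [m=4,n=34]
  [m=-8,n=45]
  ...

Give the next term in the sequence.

M: ×(-2) each step, so 1, -2, 4, -8 → 16.
N: +11 each step, so 12, 23, 34, 45 → 56.
Combining the parts gives [m=16,n=56].

[m=16,n=56]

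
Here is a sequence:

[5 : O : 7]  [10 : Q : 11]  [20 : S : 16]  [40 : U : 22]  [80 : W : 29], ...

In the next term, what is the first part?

First part: 5, 10, 20, 40, 80 → 160 (×2 each step).

160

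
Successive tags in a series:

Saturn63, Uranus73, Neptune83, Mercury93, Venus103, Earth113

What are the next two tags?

Mars123 then Jupiter133

Planet — runs through the planets Mercury→Neptune: Saturn, Uranus, Neptune, Mercury, Venus, Earth → Mars → Jupiter.
For the second component, +10 each step: 63, 73, 83, 93, 103, 113 → 123 → 133.
Putting the parts together: Mars123 and then Jupiter133.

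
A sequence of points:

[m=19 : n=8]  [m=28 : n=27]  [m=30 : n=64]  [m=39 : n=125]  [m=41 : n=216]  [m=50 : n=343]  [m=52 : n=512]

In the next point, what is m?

For the m, alternating steps +9, +2, +9, +2, …: 19, 28, 30, 39, 41, 50, 52 → 61.

61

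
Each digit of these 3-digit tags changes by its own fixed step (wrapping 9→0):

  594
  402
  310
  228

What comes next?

136

First digit: −1 each step, mod 10; 5, 4, 3, 2 → 1.
Second digit goes 9, 0, 1, 2 → 3 (+1 each step, mod 10).
Third digit goes 4, 2, 0, 8 → 6 (−2 each step, mod 10).
Putting it together: 136.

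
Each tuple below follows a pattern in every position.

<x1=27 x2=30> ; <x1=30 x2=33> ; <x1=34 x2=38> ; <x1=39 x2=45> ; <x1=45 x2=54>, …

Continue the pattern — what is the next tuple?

<x1=52 x2=65>

For the x1, differences are 3, 4, 5, … (increasing by 1 each time): 27, 30, 34, 39, 45 → 52.
X2 goes 30, 33, 38, 45, 54 → 65 (differences are 3, 5, 7, … (increasing by 2 each time)).
Combining the parts gives <x1=52 x2=65>.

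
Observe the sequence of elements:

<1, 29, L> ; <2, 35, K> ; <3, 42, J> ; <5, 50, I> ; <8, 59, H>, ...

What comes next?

<13, 69, G>

For the first slot, each term is the sum of the two before it: 1, 2, 3, 5, 8 → 13.
Second slot: differences are 6, 7, 8, … (increasing by 1 each time); 29, 35, 42, 50, 59 → 69.
Letter: letters move back 1 place in the alphabet; L, K, J, I, H → G.
Putting it together: <13, 69, G>.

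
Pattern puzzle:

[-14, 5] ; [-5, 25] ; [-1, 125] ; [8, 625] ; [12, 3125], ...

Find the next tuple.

First slot: alternating steps +9, +4, +9, +4, …, so -14, -5, -1, 8, 12 → 21.
Second slot goes 5, 25, 125, 625, 3125 → 15625 (×5 each step).
Combining the parts gives [21, 15625].

[21, 15625]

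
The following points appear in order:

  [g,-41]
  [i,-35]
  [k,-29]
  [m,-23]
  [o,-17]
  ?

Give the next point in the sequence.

[q,-11]

Letter: g, i, k, m, o → q (letters move forward 2 places in the alphabet).
Second value: +6 each step, so -41, -35, -29, -23, -17 → -11.
So the next point is [q,-11].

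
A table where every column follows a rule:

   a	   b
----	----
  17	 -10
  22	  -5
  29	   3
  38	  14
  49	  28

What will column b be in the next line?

Column b: -10, -5, 3, 14, 28 → 45 (differences are 5, 8, 11, … (increasing by 3 each time)).

45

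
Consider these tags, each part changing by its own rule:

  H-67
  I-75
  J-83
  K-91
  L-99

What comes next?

M-107

Letter goes H, I, J, K, L → M (letters move forward 1 place in the alphabet).
Second component: 67, 75, 83, 91, 99 → 107 (+8 each step).
Combining the parts gives M-107.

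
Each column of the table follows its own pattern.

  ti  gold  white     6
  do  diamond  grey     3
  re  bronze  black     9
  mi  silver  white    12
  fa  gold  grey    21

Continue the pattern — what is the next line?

Note goes ti, do, re, mi, fa → sol (runs through the solfège scale do→ti).
Rank: repeats gold → diamond → bronze → silver, so gold, diamond, bronze, silver, gold → diamond.
Shade — repeats white → grey → black: white, grey, black, white, grey → black.
Fourth component: each term is the sum of the two before it; 6, 3, 9, 12, 21 → 33.
Putting it together: sol  diamond  black  33.

sol  diamond  black  33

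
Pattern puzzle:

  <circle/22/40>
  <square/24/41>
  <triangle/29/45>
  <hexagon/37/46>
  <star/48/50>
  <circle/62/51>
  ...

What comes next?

Shape: repeats circle → square → triangle → hexagon → star; circle, square, triangle, hexagon, star, circle → square.
Second entry: differences are 2, 5, 8, … (increasing by 3 each time), so 22, 24, 29, 37, 48, 62 → 79.
For the third entry, alternating steps +1, +4, +1, +4, …: 40, 41, 45, 46, 50, 51 → 55.
Putting it together: <square/79/55>.

<square/79/55>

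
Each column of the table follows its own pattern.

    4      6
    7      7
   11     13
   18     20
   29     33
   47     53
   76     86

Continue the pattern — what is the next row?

123  139

First component: 4, 7, 11, 18, 29, 47, 76 → 123 (each term is the sum of the two before it).
Second component: each term is the sum of the two before it, so 6, 7, 13, 20, 33, 53, 86 → 139.
Putting it together: 123  139.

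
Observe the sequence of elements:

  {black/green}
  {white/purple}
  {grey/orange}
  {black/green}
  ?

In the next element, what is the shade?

Shade goes black, white, grey, black → white (repeats black → white → grey).
Colour: green, purple, orange, green → purple (repeats green → purple → orange).

white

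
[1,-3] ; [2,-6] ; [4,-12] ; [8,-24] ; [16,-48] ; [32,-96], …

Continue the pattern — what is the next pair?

For the first slot, ×2 each step: 1, 2, 4, 8, 16, 32 → 64.
Second slot: -3, -6, -12, -24, -48, -96 → -192 (×2 each step).
So the next pair is [64,-192].

[64,-192]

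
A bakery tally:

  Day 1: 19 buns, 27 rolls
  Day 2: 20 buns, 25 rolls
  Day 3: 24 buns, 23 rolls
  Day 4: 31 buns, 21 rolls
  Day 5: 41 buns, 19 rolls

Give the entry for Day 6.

54 buns, 17 rolls

Buns: differences are 1, 4, 7, … (increasing by 3 each time), so 19, 20, 24, 31, 41 → 54.
Rolls — −2 each step: 27, 25, 23, 21, 19 → 17.
Combining the parts gives 54 buns, 17 rolls.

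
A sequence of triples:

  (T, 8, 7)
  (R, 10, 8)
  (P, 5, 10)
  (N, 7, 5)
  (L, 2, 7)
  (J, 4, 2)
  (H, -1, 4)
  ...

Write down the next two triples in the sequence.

(F, 1, -1), (D, -4, 1)

Letter goes T, R, P, N, L, J, H → F → D (letters move back 2 places in the alphabet).
Second slot goes 8, 10, 5, 7, 2, 4, -1 → 1 → -4 (alternating steps +2, −5, +2, −5, …).
Third slot: 7, 8, 10, 5, 7, 2, 4 → -1 → 1 (always the previous value of the second slot).
Putting the parts together: (F, 1, -1) and then (D, -4, 1).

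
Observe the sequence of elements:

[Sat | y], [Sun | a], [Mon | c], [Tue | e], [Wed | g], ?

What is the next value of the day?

For the day, runs through the weekdays Mon→Sun: Sat, Sun, Mon, Tue, Wed → Thu.

Thu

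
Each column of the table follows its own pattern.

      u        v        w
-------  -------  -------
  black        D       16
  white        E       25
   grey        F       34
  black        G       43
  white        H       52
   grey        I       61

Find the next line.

Column u goes black, white, grey, black, white, grey → black (repeats black → white → grey).
Column v: D, E, F, G, H, I → J (letters move forward 1 place in the alphabet).
Column w: +9 each step; 16, 25, 34, 43, 52, 61 → 70.
Combining the parts gives black  J  70.

black  J  70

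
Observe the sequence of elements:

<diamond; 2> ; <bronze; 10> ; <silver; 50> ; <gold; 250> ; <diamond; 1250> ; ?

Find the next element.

<bronze; 6250>

For the rank, repeats diamond → bronze → silver → gold: diamond, bronze, silver, gold, diamond → bronze.
Second value goes 2, 10, 50, 250, 1250 → 6250 (×5 each step).
Combining the parts gives <bronze; 6250>.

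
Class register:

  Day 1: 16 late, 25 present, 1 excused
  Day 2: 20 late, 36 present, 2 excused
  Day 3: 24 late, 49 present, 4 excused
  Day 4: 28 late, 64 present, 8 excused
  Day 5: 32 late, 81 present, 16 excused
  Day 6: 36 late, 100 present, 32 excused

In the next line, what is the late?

For the late, +4 each step: 16, 20, 24, 28, 32, 36 → 40.
Present: perfect squares: 5², 6², 7², …, so 25, 36, 49, 64, 81, 100 → 121.
Excused: ×2 each step, so 1, 2, 4, 8, 16, 32 → 64.

40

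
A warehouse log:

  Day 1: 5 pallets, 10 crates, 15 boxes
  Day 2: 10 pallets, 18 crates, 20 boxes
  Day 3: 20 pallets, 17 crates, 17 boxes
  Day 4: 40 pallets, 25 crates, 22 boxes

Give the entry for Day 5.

80 pallets, 24 crates, 19 boxes

Pallets goes 5, 10, 20, 40 → 80 (×2 each step).
Crates: alternating steps +8, −1, +8, −1, …; 10, 18, 17, 25 → 24.
Boxes: 15, 20, 17, 22 → 19 (alternating steps +5, −3, +5, −3, …).
Combining the parts gives 80 pallets, 24 crates, 19 boxes.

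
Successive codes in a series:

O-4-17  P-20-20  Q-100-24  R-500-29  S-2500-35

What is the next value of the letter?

For the letter, letters move forward 1 place in the alphabet: O, P, Q, R, S → T.

T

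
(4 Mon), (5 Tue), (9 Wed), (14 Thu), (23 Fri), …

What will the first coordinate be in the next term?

For the first coordinate, each term is the sum of the two before it: 4, 5, 9, 14, 23 → 37.
Day goes Mon, Tue, Wed, Thu, Fri → Sat (runs through the weekdays Mon→Sun).

37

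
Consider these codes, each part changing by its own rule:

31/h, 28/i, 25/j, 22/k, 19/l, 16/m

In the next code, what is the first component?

13

First component: −3 each step; 31, 28, 25, 22, 19, 16 → 13.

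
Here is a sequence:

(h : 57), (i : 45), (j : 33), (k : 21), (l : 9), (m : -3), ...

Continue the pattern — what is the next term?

For the letter, letters move forward 1 place in the alphabet: h, i, j, k, l, m → n.
Second slot — −12 each step: 57, 45, 33, 21, 9, -3 → -15.
Combining the parts gives (n : -15).

(n : -15)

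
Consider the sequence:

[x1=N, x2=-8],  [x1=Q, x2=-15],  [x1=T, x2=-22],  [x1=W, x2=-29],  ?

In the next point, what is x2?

-36

For the x2, −7 each step: -8, -15, -22, -29 → -36.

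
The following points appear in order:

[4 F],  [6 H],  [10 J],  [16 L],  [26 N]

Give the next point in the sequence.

[42 P]

First value: 4, 6, 10, 16, 26 → 42 (each term is the sum of the two before it).
Letter goes F, H, J, L, N → P (letters move forward 2 places in the alphabet).
Combining the parts gives [42 P].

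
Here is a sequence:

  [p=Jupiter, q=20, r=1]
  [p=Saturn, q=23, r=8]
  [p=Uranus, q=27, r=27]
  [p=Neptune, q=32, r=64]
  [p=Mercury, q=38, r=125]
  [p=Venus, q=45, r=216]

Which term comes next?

For the p, runs through the planets Mercury→Neptune: Jupiter, Saturn, Uranus, Neptune, Mercury, Venus → Earth.
Q: differences are 3, 4, 5, … (increasing by 1 each time), so 20, 23, 27, 32, 38, 45 → 53.
R goes 1, 8, 27, 64, 125, 216 → 343 (perfect cubes: 1³, 2³, 3³, …).
So the next term is [p=Earth, q=53, r=343].

[p=Earth, q=53, r=343]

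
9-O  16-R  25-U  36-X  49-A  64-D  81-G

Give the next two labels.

First component goes 9, 16, 25, 36, 49, 64, 81 → 100 → 121 (perfect squares: 3², 4², 5², …).
Letter: O, R, U, X, A, D, G → J → M (letters move forward 3 places in the alphabet, wrapping Z→A).
So the next two labels are 100-J and 121-M.

100-J then 121-M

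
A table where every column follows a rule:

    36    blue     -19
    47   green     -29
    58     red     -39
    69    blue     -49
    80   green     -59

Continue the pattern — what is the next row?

91  red  -69

For the first component, +11 each step: 36, 47, 58, 69, 80 → 91.
Colour: repeats blue → green → red; blue, green, red, blue, green → red.
Third component: −10 each step; -19, -29, -39, -49, -59 → -69.
So the next row is 91  red  -69.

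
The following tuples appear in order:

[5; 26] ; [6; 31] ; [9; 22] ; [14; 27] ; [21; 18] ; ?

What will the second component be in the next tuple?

23

Second component: alternating steps +5, −9, +5, −9, …; 26, 31, 22, 27, 18 → 23.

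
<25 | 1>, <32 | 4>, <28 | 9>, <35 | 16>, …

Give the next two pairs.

First part: 25, 32, 28, 35 → 31 → 38 (alternating steps +7, −4, +7, −4, …).
Second part: perfect squares: 1², 2², 3², …, so 1, 4, 9, 16 → 25 → 36.
So the next two pairs are <31 | 25> and <38 | 36>.

<31 | 25>, <38 | 36>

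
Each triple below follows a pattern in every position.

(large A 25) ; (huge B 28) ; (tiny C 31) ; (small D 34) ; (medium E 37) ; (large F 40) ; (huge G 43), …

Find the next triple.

Size goes large, huge, tiny, small, medium, large, huge → tiny (repeats large → huge → tiny → small → medium).
For the letter, letters move forward 1 place in the alphabet: A, B, C, D, E, F, G → H.
Third component: +3 each step, so 25, 28, 31, 34, 37, 40, 43 → 46.
Combining the parts gives (tiny H 46).

(tiny H 46)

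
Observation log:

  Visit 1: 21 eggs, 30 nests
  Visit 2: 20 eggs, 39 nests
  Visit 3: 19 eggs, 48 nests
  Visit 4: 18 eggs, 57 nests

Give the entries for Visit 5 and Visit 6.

17 eggs, 66 nests; 16 eggs, 75 nests

Eggs: 21, 20, 19, 18 → 17 → 16 (−1 each step).
For the nests, +9 each step: 30, 39, 48, 57 → 66 → 75.
So the next two records are 17 eggs, 66 nests and 16 eggs, 75 nests.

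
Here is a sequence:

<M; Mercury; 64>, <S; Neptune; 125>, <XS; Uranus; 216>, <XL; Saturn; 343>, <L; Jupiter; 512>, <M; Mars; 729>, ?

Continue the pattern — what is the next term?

<S; Earth; 1000>

Size: M, S, XS, XL, L, M → S (repeats M → S → XS → XL → L).
Planet: Mercury, Neptune, Uranus, Saturn, Jupiter, Mars → Earth (runs backward through the planets Mercury→Neptune).
Third part: perfect cubes: 4³, 5³, 6³, …, so 64, 125, 216, 343, 512, 729 → 1000.
Putting it together: <S; Earth; 1000>.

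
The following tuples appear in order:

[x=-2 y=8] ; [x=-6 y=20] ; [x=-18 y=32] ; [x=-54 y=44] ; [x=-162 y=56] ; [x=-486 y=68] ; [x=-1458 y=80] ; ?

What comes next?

X: -2, -6, -18, -54, -162, -486, -1458 → -4374 (×3 each step).
Y goes 8, 20, 32, 44, 56, 68, 80 → 92 (+12 each step).
Combining the parts gives [x=-4374 y=92].

[x=-4374 y=92]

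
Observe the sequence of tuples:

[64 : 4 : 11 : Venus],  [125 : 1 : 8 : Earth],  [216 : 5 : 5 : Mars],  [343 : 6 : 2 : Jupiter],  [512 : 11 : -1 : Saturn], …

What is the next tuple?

First part: perfect cubes: 4³, 5³, 6³, …, so 64, 125, 216, 343, 512 → 729.
For the second part, each term is the sum of the two before it: 4, 1, 5, 6, 11 → 17.
Third part — −3 each step: 11, 8, 5, 2, -1 → -4.
Planet: runs through the planets Mercury→Neptune; Venus, Earth, Mars, Jupiter, Saturn → Uranus.
So the next tuple is [729 : 17 : -4 : Uranus].

[729 : 17 : -4 : Uranus]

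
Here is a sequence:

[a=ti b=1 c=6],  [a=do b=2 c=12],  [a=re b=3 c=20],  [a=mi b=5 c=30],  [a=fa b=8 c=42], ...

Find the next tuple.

A: ti, do, re, mi, fa → sol (runs through the solfège scale do→ti).
B goes 1, 2, 3, 5, 8 → 13 (each term is the sum of the two before it).
C: differences are 6, 8, 10, … (increasing by 2 each time); 6, 12, 20, 30, 42 → 56.
Putting it together: [a=sol b=13 c=56].

[a=sol b=13 c=56]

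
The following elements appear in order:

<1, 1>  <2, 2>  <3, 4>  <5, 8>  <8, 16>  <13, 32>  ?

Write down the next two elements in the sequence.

First component goes 1, 2, 3, 5, 8, 13 → 21 → 34 (each term is the sum of the two before it).
Second component: 1, 2, 4, 8, 16, 32 → 64 → 128 (×2 each step).
So the next two elements are <21, 64> and <34, 128>.

<21, 64>, <34, 128>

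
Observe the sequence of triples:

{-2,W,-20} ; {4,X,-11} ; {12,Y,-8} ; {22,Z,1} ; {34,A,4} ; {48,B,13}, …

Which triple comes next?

First component: differences are 6, 8, 10, … (increasing by 2 each time), so -2, 4, 12, 22, 34, 48 → 64.
Letter: W, X, Y, Z, A, B → C (letters move forward 1 place in the alphabet, wrapping Z→A).
Third component: -20, -11, -8, 1, 4, 13 → 16 (alternating steps +9, +3, +9, +3, …).
Putting it together: {64,C,16}.

{64,C,16}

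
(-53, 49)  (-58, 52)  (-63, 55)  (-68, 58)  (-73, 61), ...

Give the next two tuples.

(-78, 64), (-83, 67)

First value: −5 each step, so -53, -58, -63, -68, -73 → -78 → -83.
Second value: 49, 52, 55, 58, 61 → 64 → 67 (+3 each step).
Putting the parts together: (-78, 64) and then (-83, 67).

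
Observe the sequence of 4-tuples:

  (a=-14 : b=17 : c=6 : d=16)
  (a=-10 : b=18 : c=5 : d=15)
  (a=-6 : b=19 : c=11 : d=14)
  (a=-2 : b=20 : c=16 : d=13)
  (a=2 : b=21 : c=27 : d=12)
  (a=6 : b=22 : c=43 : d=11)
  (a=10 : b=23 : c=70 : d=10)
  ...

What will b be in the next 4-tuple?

B: +1 each step, so 17, 18, 19, 20, 21, 22, 23 → 24.

24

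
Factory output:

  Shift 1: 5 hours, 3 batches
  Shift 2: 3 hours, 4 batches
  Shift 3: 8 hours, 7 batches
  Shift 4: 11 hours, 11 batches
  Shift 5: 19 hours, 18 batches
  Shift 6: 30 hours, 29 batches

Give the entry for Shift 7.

49 hours, 47 batches

For the hours, each term is the sum of the two before it: 5, 3, 8, 11, 19, 30 → 49.
Batches — each term is the sum of the two before it: 3, 4, 7, 11, 18, 29 → 47.
So the next record is 49 hours, 47 batches.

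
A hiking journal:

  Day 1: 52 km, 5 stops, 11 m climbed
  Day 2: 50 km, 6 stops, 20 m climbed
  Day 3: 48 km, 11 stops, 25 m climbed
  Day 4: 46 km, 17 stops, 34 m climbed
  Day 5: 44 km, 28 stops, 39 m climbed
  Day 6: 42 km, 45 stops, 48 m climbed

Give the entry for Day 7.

Km: 52, 50, 48, 46, 44, 42 → 40 (−2 each step).
Stops goes 5, 6, 11, 17, 28, 45 → 73 (each term is the sum of the two before it).
M climbed — alternating steps +9, +5, +9, +5, …: 11, 20, 25, 34, 39, 48 → 53.
Putting it together: 40 km, 73 stops, 53 m climbed.

40 km, 73 stops, 53 m climbed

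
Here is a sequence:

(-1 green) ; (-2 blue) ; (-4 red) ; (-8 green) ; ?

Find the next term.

First coordinate: ×2 each step; -1, -2, -4, -8 → -16.
Colour: repeats green → blue → red, so green, blue, red, green → blue.
So the next term is (-16 blue).

(-16 blue)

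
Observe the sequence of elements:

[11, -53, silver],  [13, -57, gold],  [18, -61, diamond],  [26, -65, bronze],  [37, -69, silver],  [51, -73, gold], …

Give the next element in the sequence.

First part goes 11, 13, 18, 26, 37, 51 → 68 (differences are 2, 5, 8, … (increasing by 3 each time)).
For the second part, −4 each step: -53, -57, -61, -65, -69, -73 → -77.
Rank — repeats silver → gold → diamond → bronze: silver, gold, diamond, bronze, silver, gold → diamond.
So the next element is [68, -77, diamond].

[68, -77, diamond]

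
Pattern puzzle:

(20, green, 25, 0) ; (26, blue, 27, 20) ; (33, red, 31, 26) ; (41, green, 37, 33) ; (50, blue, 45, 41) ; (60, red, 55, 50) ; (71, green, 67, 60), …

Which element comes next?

First value — differences are 6, 7, 8, … (increasing by 1 each time): 20, 26, 33, 41, 50, 60, 71 → 83.
Colour: repeats green → blue → red, so green, blue, red, green, blue, red, green → blue.
For the third value, differences are 2, 4, 6, … (increasing by 2 each time): 25, 27, 31, 37, 45, 55, 67 → 81.
Fourth value: 0, 20, 26, 33, 41, 50, 60 → 71 (always the previous value of the first value).
Putting it together: (83, blue, 81, 71).

(83, blue, 81, 71)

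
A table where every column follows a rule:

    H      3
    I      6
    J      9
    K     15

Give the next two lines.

Letter: letters move forward 1 place in the alphabet, so H, I, J, K → L → M.
For the second component, each term is the sum of the two before it: 3, 6, 9, 15 → 24 → 39.
Putting the parts together: L  24 and then M  39.

L  24; M  39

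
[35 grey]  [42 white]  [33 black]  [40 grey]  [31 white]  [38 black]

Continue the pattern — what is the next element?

[29 grey]

For the first entry, alternating steps +7, −9, +7, −9, …: 35, 42, 33, 40, 31, 38 → 29.
Shade: repeats grey → white → black; grey, white, black, grey, white, black → grey.
Putting it together: [29 grey].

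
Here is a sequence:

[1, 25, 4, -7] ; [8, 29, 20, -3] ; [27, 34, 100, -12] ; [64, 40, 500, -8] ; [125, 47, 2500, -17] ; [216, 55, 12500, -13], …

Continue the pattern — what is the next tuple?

First coordinate — perfect cubes: 1³, 2³, 3³, …: 1, 8, 27, 64, 125, 216 → 343.
Second coordinate: differences are 4, 5, 6, … (increasing by 1 each time); 25, 29, 34, 40, 47, 55 → 64.
For the third coordinate, ×5 each step: 4, 20, 100, 500, 2500, 12500 → 62500.
For the fourth coordinate, alternating steps +4, −9, +4, −9, …: -7, -3, -12, -8, -17, -13 → -22.
So the next tuple is [343, 64, 62500, -22].

[343, 64, 62500, -22]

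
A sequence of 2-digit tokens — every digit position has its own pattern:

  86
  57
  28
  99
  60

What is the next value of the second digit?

Second digit — +1 each step, mod 10: 6, 7, 8, 9, 0 → 1.

1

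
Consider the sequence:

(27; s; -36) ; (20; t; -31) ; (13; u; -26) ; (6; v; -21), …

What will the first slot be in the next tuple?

First slot: −7 each step, so 27, 20, 13, 6 → -1.

-1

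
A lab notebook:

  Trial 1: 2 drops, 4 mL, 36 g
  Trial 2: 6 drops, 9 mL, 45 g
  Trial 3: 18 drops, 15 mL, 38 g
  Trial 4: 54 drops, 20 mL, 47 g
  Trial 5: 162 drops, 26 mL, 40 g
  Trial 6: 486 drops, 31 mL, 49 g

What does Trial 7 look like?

Drops: ×3 each step; 2, 6, 18, 54, 162, 486 → 1458.
ML — alternating steps +5, +6, +5, +6, …: 4, 9, 15, 20, 26, 31 → 37.
For the g, alternating steps +9, −7, +9, −7, …: 36, 45, 38, 47, 40, 49 → 42.
So the next row is 1458 drops, 37 mL, 42 g.

1458 drops, 37 mL, 42 g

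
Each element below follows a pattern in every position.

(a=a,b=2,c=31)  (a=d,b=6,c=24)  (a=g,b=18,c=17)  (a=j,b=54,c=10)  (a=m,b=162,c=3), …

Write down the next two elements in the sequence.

(a=p,b=486,c=-4), (a=s,b=1458,c=-11)

A: a, d, g, j, m → p → s (letters move forward 3 places in the alphabet).
B: ×3 each step, so 2, 6, 18, 54, 162 → 486 → 1458.
C: −7 each step, so 31, 24, 17, 10, 3 → -4 → -11.
So the next two elements are (a=p,b=486,c=-4) and (a=s,b=1458,c=-11).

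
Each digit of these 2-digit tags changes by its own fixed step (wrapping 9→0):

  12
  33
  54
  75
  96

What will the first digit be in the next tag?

1

First digit: +2 each step, mod 10; 1, 3, 5, 7, 9 → 1.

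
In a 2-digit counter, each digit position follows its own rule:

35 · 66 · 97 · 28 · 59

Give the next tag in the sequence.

80

For the first digit, +3 each step, mod 10: 3, 6, 9, 2, 5 → 8.
Second digit goes 5, 6, 7, 8, 9 → 0 (+1 each step, mod 10).
Putting it together: 80.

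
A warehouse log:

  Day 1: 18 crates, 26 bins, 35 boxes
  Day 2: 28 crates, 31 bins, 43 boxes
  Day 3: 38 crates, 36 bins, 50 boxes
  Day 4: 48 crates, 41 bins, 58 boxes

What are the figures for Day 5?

58 crates, 46 bins, 65 boxes

Crates goes 18, 28, 38, 48 → 58 (+10 each step).
Bins — +5 each step: 26, 31, 36, 41 → 46.
Boxes goes 35, 43, 50, 58 → 65 (alternating steps +8, +7, +8, +7, …).
Putting it together: 58 crates, 46 bins, 65 boxes.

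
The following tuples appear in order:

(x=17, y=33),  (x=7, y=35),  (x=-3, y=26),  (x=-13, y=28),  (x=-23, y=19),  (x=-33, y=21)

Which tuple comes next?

(x=-43, y=12)

X goes 17, 7, -3, -13, -23, -33 → -43 (−10 each step).
Y: 33, 35, 26, 28, 19, 21 → 12 (alternating steps +2, −9, +2, −9, …).
Combining the parts gives (x=-43, y=12).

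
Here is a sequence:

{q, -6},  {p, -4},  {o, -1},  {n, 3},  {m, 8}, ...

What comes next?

{l, 14}

Letter goes q, p, o, n, m → l (letters move back 1 place in the alphabet).
Second part: differences are 2, 3, 4, … (increasing by 1 each time); -6, -4, -1, 3, 8 → 14.
So the next element is {l, 14}.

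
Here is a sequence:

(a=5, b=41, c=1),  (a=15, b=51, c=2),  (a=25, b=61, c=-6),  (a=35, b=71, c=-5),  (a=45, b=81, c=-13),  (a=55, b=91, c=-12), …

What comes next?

A: 5, 15, 25, 35, 45, 55 → 65 (+10 each step).
B — +10 each step: 41, 51, 61, 71, 81, 91 → 101.
For the c, alternating steps +1, −8, +1, −8, …: 1, 2, -6, -5, -13, -12 → -20.
So the next term is (a=65, b=101, c=-20).

(a=65, b=101, c=-20)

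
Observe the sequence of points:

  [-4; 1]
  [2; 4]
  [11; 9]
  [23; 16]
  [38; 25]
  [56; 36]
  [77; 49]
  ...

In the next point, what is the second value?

64

For the second value, perfect squares: 1², 2², 3², …: 1, 4, 9, 16, 25, 36, 49 → 64.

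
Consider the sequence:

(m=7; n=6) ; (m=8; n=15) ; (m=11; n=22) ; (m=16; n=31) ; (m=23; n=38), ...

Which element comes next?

M: 7, 8, 11, 16, 23 → 32 (differences are 1, 3, 5, … (increasing by 2 each time)).
N: alternating steps +9, +7, +9, +7, …, so 6, 15, 22, 31, 38 → 47.
Putting it together: (m=32; n=47).

(m=32; n=47)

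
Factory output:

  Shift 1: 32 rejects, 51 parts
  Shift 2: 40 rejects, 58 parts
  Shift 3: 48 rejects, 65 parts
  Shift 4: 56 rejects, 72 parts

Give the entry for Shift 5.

Rejects: +8 each step, so 32, 40, 48, 56 → 64.
For the parts, +7 each step: 51, 58, 65, 72 → 79.
Combining the parts gives 64 rejects, 79 parts.

64 rejects, 79 parts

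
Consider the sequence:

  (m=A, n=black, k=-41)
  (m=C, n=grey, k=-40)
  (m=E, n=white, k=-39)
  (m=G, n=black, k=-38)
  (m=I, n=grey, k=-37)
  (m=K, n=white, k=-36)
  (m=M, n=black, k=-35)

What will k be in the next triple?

-34

M goes A, C, E, G, I, K, M → O (letters move forward 2 places in the alphabet).
N goes black, grey, white, black, grey, white, black → grey (repeats black → grey → white).
K goes -41, -40, -39, -38, -37, -36, -35 → -34 (+1 each step).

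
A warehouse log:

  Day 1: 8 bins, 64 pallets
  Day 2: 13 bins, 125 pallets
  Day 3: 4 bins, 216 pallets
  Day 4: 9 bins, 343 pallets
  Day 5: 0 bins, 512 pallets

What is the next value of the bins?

For the bins, alternating steps +5, −9, +5, −9, …: 8, 13, 4, 9, 0 → 5.
Pallets — perfect cubes: 4³, 5³, 6³, …: 64, 125, 216, 343, 512 → 729.

5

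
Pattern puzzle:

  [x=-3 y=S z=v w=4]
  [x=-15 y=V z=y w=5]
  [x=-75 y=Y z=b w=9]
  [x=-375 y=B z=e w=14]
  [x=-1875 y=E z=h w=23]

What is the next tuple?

[x=-9375 y=H z=k w=37]

X: ×5 each step, so -3, -15, -75, -375, -1875 → -9375.
Y goes S, V, Y, B, E → H (letters move forward 3 places in the alphabet, wrapping Z→A).
For the z, letters move forward 3 places in the alphabet, wrapping Z→A: v, y, b, e, h → k.
W — each term is the sum of the two before it: 4, 5, 9, 14, 23 → 37.
So the next tuple is [x=-9375 y=H z=k w=37].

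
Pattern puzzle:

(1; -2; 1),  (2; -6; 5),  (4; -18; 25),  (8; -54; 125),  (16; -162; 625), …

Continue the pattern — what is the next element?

First value — ×2 each step: 1, 2, 4, 8, 16 → 32.
Second value: ×3 each step; -2, -6, -18, -54, -162 → -486.
Third value — ×5 each step: 1, 5, 25, 125, 625 → 3125.
So the next element is (32; -486; 3125).

(32; -486; 3125)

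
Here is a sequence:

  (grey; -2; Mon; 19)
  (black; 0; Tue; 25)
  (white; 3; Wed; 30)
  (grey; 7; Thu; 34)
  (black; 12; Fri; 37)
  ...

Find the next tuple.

(white; 18; Sat; 39)

Shade goes grey, black, white, grey, black → white (repeats grey → black → white).
Second component — differences are 2, 3, 4, … (increasing by 1 each time): -2, 0, 3, 7, 12 → 18.
Day — runs through the weekdays Mon→Sun: Mon, Tue, Wed, Thu, Fri → Sat.
Fourth component: differences are 6, 5, 4, … (decreasing by 1 each time); 19, 25, 30, 34, 37 → 39.
Combining the parts gives (white; 18; Sat; 39).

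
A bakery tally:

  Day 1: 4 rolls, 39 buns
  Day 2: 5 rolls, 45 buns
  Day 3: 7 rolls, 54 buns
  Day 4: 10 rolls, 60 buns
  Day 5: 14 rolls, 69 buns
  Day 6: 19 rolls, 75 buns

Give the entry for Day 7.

25 rolls, 84 buns

Rolls: differences are 1, 2, 3, … (increasing by 1 each time), so 4, 5, 7, 10, 14, 19 → 25.
Buns: alternating steps +6, +9, +6, +9, …, so 39, 45, 54, 60, 69, 75 → 84.
So the next line is 25 rolls, 84 buns.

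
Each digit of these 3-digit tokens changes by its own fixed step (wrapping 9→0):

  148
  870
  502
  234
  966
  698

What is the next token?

320

First digit goes 1, 8, 5, 2, 9, 6 → 3 (−3 each step, mod 10).
Second digit: 4, 7, 0, 3, 6, 9 → 2 (+3 each step, mod 10).
Third digit: 8, 0, 2, 4, 6, 8 → 0 (+2 each step, mod 10).
Putting it together: 320.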